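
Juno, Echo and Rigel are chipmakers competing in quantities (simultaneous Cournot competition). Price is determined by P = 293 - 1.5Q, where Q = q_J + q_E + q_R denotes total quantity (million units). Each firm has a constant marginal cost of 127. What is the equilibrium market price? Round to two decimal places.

168.50

Each firm earns π_i = (293 - 1.5Q)q_i - 127q_i.
Setting ∂π_i/∂q_i = 0 with rivals' quantities fixed: 166 - 3q_i - (3/2)·Σ_{j≠i} q_j = 0.
By symmetry each firm produces the same amount; substituting Σ_{j≠i} q_j = 2q_i yields q_i = 166/6 = 83/3.
Total output Q = 83, so price P = 293 - (3/2)·83 = 337/2.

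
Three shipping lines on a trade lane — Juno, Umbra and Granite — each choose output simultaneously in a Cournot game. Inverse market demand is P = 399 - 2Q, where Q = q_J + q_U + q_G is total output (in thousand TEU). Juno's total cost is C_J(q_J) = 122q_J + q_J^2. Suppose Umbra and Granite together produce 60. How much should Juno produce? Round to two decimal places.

26.17

With rivals' combined output fixed at 60, Juno's profit is π_J = (399 - 2·60 - 2q_J)q_J - (122q_J + q_J²) = (279 - 2q_J)q_J - (122q_J + q_J²).
∂π_J/∂q_J = 157 - 6q_J = 0, so q_J = 157/6.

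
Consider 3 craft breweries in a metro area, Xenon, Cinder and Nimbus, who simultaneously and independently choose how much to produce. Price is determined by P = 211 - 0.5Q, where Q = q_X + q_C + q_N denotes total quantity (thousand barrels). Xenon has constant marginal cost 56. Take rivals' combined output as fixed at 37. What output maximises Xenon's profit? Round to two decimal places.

With rivals' combined output fixed at 37, Xenon's profit is π_X = (211 - (1/2)·37 - (1/2)q_X)q_X - (56q_X) = (385/2 - (1/2)q_X)q_X - (56q_X).
∂π_X/∂q_X = 273/2 - q_X = 0, so q_X = 273/2.

136.50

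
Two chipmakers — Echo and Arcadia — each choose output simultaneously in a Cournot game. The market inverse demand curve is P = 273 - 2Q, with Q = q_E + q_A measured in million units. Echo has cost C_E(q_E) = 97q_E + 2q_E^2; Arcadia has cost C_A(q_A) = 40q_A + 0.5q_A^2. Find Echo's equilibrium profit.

529

Echo's profit: π_E = (273 - 2Q)q_E - (97q_E + 2q_E²). Setting ∂π_E/∂q_E = 0: 176 - 8q_E - 2(q_A) = 0.
Arcadia's profit: π_A = (273 - 2Q)q_A - (40q_A + (1/2)q_A²). Setting ∂π_A/∂q_A = 0: 233 - 5q_A - 2(q_E) = 0.
Rearranging gives the reaction functions q_E = (176 - 2q_A)/8 and q_A = (233 - 2q_E)/5.
Substituting one into the other gives q_E = 23/2 and q_A = 42.
Price P = 273 - 2·(107/2) = 166.
Echo's profit: 166·(23/2) - 97·(23/2) - 2(23/2)² = 529.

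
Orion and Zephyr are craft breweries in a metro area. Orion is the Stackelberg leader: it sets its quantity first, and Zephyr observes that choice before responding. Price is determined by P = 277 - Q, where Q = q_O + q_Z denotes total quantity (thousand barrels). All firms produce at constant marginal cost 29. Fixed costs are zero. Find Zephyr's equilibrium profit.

3844

The follower Zephyr best-responds to any q_O: π_Z = (277 - Q)q_Z - 29q_Z.
∂π_Z/∂q_Z = 248 - q_O - 2q_Z = 0 gives the reaction function q_Z = (248 - q_O)/2.
The leader anticipates this reaction. Substituting into P = 277 - Q gives P = 153 - (1/2)q_O, so π_O = (153 - (1/2)q_O)q_O - 29q_O.
Leader FOC: 124 - q_O = 0, so q_O = 124.
Then q_Z = (248 - 124)/2 = 62.
Price P = 277 - 186 = 91.
Zephyr's profit: (91 - 29)·62 = 3844.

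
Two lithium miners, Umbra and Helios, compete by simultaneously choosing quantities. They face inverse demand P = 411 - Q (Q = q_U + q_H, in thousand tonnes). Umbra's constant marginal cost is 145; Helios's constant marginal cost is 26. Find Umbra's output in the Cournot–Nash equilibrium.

Umbra's profit: π_U = (411 - Q)q_U - (145q_U). Setting ∂π_U/∂q_U = 0: 266 - 2q_U - (q_H) = 0.
Helios's first-order condition: 385 - 2q_H - (q_U) = 0.
Best responses: q_U = (266 - q_H)/2, q_H = (385 - q_U)/2.
Substituting one into the other gives q_U = 49 and q_H = 168.

49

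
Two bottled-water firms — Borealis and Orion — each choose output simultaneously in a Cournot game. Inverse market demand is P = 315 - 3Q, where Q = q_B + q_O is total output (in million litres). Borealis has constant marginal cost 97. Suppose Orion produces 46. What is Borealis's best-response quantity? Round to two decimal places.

13.33

With the rival's output fixed at 46, Borealis's profit is π_B = (315 - 3·46 - 3q_B)q_B - (97q_B) = (177 - 3q_B)q_B - (97q_B).
∂π_B/∂q_B = 80 - 6q_B = 0, so q_B = 40/3.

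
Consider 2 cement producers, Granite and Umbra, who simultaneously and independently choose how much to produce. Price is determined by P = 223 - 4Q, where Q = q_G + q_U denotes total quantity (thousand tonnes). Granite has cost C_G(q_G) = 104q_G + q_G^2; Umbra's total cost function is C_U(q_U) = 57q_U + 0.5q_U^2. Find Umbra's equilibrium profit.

1152

Granite's profit: π_G = (223 - 4Q)q_G - (104q_G + q_G²). Setting ∂π_G/∂q_G = 0: 119 - 10q_G - 4(q_U) = 0.
Umbra's first-order condition: 166 - 9q_U - 4(q_G) = 0.
Rearranging gives the reaction functions q_G = (119 - 4q_U)/10 and q_U = (166 - 4q_G)/9.
Solving the pair: q_G = 11/2, q_U = 16.
Price P = 223 - 4·(43/2) = 137.
Umbra's profit: 137·16 - 57·16 - (1/2)·16² = 1152.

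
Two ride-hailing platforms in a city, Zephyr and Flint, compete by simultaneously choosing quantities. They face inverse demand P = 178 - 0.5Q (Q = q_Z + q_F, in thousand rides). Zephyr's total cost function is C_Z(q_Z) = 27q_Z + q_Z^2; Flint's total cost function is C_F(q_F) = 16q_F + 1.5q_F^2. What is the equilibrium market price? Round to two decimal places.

Zephyr's profit: π_Z = (178 - 0.5Q)q_Z - (27q_Z + q_Z²). Setting ∂π_Z/∂q_Z = 0: 151 - 3q_Z - (1/2)(q_F) = 0.
Flint's first-order condition: 162 - 4q_F - (1/2)(q_Z) = 0.
Best responses: q_Z = (151 - (1/2)q_F)/3, q_F = (162 - (1/2)q_Z)/4.
Solving the pair: q_Z = 44.5106, q_F = 1642/47.
Total output Q = 79.4468, so price P = 178 - (1/2)·79.4468 = 138.2766.

138.28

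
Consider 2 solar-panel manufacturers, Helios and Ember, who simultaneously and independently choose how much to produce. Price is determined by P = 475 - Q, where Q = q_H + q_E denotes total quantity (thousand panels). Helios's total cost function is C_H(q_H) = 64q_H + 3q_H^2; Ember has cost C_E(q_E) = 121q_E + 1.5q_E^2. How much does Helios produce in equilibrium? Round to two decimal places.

43.62

Helios's profit: π_H = (475 - Q)q_H - (64q_H + 3q_H²). Setting ∂π_H/∂q_H = 0: 411 - 8q_H - (q_E) = 0.
Ember's profit: π_E = (475 - Q)q_E - (121q_E + (3/2)q_E²). Setting ∂π_E/∂q_E = 0: 354 - 5q_E - (q_H) = 0.
Rearranging gives the reaction functions q_H = (411 - q_E)/8 and q_E = (354 - q_H)/5.
Solving the pair: q_H = 567/13, q_E = 807/13.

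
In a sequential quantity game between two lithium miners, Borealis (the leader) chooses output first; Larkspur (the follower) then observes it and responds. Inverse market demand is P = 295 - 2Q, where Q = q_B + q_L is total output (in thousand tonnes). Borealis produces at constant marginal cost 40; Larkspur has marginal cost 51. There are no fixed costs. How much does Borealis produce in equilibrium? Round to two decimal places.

66.50

Solve by backward induction. Given q_B, the follower Larkspur maximises π_L = (295 - 2q_B - 2q_L)q_L - 51q_L.
Setting the follower's marginal profit to zero, 244 - 2q_B - 4q_L = 0, i.e. q_L = (244 - 2q_B)/4.
The leader anticipates this reaction. Substituting into P = 295 - 2Q gives P = 173 - q_B, so π_B = (173 - q_B)q_B - 40q_B.
Maximising: ∂π_B/∂q_B = 133 - 2q_B = 0, giving q_B = 133/2.
Then q_L = (244 - 2·(133/2))/4 = 111/4.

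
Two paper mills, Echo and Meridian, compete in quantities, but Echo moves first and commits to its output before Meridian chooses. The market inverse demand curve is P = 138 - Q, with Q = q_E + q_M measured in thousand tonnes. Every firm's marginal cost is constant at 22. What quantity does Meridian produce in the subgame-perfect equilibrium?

29

Solve by backward induction. Given q_E, the follower Meridian maximises π_M = (138 - q_E - q_M)q_M - 22q_M.
Setting the follower's marginal profit to zero, 116 - q_E - 2q_M = 0, i.e. q_M = (116 - q_E)/2.
The leader anticipates this reaction. Substituting into P = 138 - Q gives P = 80 - (1/2)q_E, so π_E = (80 - (1/2)q_E)q_E - 22q_E.
The leader's first-order condition 58 - q_E = 0 yields q_E = 58.
Then q_M = (116 - 58)/2 = 29.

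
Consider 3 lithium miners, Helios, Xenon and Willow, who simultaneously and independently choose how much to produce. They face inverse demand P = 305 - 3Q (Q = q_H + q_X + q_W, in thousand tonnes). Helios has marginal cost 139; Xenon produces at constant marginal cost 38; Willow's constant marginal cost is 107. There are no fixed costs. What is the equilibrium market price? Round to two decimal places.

147.25

Helios's profit: π_H = (305 - 3Q)q_H - (139q_H). Setting ∂π_H/∂q_H = 0: 166 - 6q_H - 3(q_X + q_W) = 0.
Xenon's profit: π_X = (305 - 3Q)q_X - (38q_X). Setting ∂π_X/∂q_X = 0: 267 - 6q_X - 3(q_H + q_W) = 0.
Willow's first-order condition: 198 - 6q_W - 3(q_H + q_X) = 0.
Adding the 3 first-order conditions: 631 − 12Q = 0, so Q = 631/12.
Back-substituting: q_H = (166 − 631/4)/3 = 11/4, q_X = (267 − 631/4)/3 = 437/12, q_W = (198 − 631/4)/3 = 161/12.
Total output Q = 631/12, so price P = 305 - 3·(631/12) = 589/4.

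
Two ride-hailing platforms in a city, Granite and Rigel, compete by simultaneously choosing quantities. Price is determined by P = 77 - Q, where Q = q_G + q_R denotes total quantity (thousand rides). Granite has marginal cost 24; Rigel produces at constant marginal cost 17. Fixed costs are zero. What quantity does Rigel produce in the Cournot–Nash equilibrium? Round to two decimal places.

22.33

Granite's profit: π_G = (77 - Q)q_G - (24q_G). Setting ∂π_G/∂q_G = 0: 53 - 2q_G - (q_R) = 0.
Rigel's profit: π_R = (77 - Q)q_R - (17q_R). Setting ∂π_R/∂q_R = 0: 60 - 2q_R - (q_G) = 0.
Best responses: q_G = (53 - q_R)/2, q_R = (60 - q_G)/2.
Solving the pair: q_G = 46/3, q_R = 67/3.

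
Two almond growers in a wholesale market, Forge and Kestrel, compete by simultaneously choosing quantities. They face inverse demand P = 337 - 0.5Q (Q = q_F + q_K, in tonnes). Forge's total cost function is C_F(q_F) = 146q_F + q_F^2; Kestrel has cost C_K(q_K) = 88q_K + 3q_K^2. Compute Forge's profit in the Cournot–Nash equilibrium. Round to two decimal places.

5121.75

Forge's profit: π_F = (337 - 0.5Q)q_F - (146q_F + q_F²). Setting ∂π_F/∂q_F = 0: 191 - 3q_F - (1/2)(q_K) = 0.
Kestrel's first-order condition: 249 - 7q_K - (1/2)(q_F) = 0.
Rearranging gives the reaction functions q_F = (191 - (1/2)q_K)/3 and q_K = (249 - (1/2)q_F)/7.
Solving the pair: q_F = 58.4337, q_K = 31.3976.
Price P = 337 - (1/2)·89.8313 = 292.0843.
Forge's profit: 292.0843·58.4337 - 146·58.4337 - 58.4337² = 5121.7521.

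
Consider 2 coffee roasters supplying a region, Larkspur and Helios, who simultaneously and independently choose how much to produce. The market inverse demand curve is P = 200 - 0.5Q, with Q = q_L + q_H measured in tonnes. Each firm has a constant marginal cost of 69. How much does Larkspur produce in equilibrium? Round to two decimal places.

87.33

A representative firm's profit is π_i = q_i(200 - 0.5Q) - 69q_i.
First-order condition (treating rivals' output as given): 131 - q_i - (1/2)q_j = 0.
With identical firms every q_j equals q_i, so q_j = q_i and 131 = (3/2)q_i, giving q_i = 262/3.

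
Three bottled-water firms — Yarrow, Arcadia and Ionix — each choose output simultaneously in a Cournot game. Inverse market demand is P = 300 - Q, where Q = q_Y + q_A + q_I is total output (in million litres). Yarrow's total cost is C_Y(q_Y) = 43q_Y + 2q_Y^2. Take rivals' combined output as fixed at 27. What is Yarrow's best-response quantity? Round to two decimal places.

With rivals' combined output fixed at 27, Yarrow's profit is π_Y = (300 - 27 - q_Y)q_Y - (43q_Y + 2q_Y²) = (273 - q_Y)q_Y - (43q_Y + 2q_Y²).
∂π_Y/∂q_Y = 230 - 6q_Y = 0, so q_Y = 115/3.

38.33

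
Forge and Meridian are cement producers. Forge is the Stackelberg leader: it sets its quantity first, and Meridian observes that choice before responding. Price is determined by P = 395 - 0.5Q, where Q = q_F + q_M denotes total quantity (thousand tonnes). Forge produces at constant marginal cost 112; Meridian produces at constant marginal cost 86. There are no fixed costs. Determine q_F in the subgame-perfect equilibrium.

The follower Meridian best-responds to any q_F: π_M = (395 - 0.5Q)q_M - 86q_M.
Follower FOC: 309 - (1/2)q_F - q_M = 0, so q_M(q_F) = (309 - (1/2)q_F).
Forge substitutes q_M(q_F) into its own profit: π_F = q_F(395 - (1/2)q_F - (309 - (1/2)q_F)/2) - 112q_F = (481/2 - (1/4)q_F)q_F - 112q_F.
Maximising: ∂π_F/∂q_F = 257/2 - (1/2)q_F = 0, giving q_F = 257.
Then q_M = (309 - (1/2)·257) = 361/2.

257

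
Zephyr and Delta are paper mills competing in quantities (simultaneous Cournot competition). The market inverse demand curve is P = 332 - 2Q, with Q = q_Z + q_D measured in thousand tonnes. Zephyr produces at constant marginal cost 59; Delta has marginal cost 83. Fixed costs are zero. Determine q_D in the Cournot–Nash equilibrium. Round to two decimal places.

Zephyr's profit: π_Z = (332 - 2Q)q_Z - (59q_Z). Setting ∂π_Z/∂q_Z = 0: 273 - 4q_Z - 2(q_D) = 0.
Delta's profit: π_D = (332 - 2Q)q_D - (83q_D). Setting ∂π_D/∂q_D = 0: 249 - 4q_D - 2(q_Z) = 0.
Rearranging gives the reaction functions q_Z = (273 - 2q_D)/4 and q_D = (249 - 2q_Z)/4.
Solving the pair: q_Z = 99/2, q_D = 75/2.

37.50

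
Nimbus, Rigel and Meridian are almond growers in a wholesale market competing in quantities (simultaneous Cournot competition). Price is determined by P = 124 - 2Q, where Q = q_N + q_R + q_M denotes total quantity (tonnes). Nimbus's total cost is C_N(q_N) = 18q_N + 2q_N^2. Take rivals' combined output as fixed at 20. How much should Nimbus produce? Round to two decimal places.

With rivals' combined output fixed at 20, Nimbus's profit is π_N = (124 - 2·20 - 2q_N)q_N - (18q_N + 2q_N²) = (84 - 2q_N)q_N - (18q_N + 2q_N²).
∂π_N/∂q_N = 66 - 8q_N = 0, so q_N = 33/4.

8.25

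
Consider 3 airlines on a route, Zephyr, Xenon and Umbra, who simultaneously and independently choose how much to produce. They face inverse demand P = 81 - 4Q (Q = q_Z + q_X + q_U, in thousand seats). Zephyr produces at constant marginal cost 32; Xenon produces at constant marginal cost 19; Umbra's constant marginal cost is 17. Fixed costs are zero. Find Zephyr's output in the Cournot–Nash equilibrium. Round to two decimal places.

1.31

Zephyr's profit: π_Z = (81 - 4Q)q_Z - (32q_Z). Setting ∂π_Z/∂q_Z = 0: 49 - 8q_Z - 4(q_X + q_U) = 0.
Xenon's profit: π_X = (81 - 4Q)q_X - (19q_X). Setting ∂π_X/∂q_X = 0: 62 - 8q_X - 4(q_Z + q_U) = 0.
Umbra's profit: π_U = (81 - 4Q)q_U - (17q_U). Setting ∂π_U/∂q_U = 0: 64 - 8q_U - 4(q_Z + q_X) = 0.
Summing all 3 equations gives 175 − 16Q = 0, hence Q = 175/16.
Back-substituting: q_Z = (49 − 175/4)/4 = 21/16, q_X = (62 − 175/4)/4 = 73/16, q_U = (64 − 175/4)/4 = 81/16.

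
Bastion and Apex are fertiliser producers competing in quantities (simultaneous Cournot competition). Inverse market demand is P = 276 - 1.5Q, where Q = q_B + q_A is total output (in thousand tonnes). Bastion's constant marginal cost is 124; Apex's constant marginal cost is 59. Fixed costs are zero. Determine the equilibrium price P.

153

Bastion's profit: π_B = (276 - 1.5Q)q_B - (124q_B). Setting ∂π_B/∂q_B = 0: 152 - 3q_B - (3/2)(q_A) = 0.
Apex's first-order condition: 217 - 3q_A - (3/2)(q_B) = 0.
Rearranging gives the reaction functions q_B = (152 - (3/2)q_A)/3 and q_A = (217 - (3/2)q_B)/3.
Solving the pair: q_B = 58/3, q_A = 188/3.
Total output Q = 82, so price P = 276 - (3/2)·82 = 153.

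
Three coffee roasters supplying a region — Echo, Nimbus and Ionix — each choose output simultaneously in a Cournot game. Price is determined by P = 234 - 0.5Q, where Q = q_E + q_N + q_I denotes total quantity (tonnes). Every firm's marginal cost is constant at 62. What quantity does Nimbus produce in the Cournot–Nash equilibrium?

A representative firm's profit is π_i = q_i(234 - 0.5Q) - 62q_i.
First-order condition (treating rivals' output as given): 172 - q_i - (1/2)·Σ_{j≠i} q_j = 0.
With identical firms every q_j equals q_i, so Σ_{j≠i} q_j = 2q_i and 172 = 2q_i, giving q_i = 86.

86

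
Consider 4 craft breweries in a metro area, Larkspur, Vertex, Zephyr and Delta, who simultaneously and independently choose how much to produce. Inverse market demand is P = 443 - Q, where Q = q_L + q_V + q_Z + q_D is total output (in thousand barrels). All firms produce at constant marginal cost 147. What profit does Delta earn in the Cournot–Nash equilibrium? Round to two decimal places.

3504.64

A representative firm's profit is π_i = q_i(443 - Q) - 147q_i.
First-order condition (treating rivals' output as given): 296 - 2q_i - Σ_{j≠i} q_j = 0.
By symmetry each firm produces the same amount; substituting Σ_{j≠i} q_j = 3q_i yields q_i = 296/5.
Price P = 443 - 1184/5 = 1031/5.
Delta's profit: (1031/5 - 147)·(296/5) = 3504.6400.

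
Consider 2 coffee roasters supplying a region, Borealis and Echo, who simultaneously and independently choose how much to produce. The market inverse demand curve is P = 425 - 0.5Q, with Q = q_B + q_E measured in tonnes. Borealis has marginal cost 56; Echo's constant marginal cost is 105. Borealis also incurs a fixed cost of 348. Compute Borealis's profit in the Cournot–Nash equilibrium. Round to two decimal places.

Borealis's profit: π_B = (425 - 0.5Q)q_B - (56q_B). Setting ∂π_B/∂q_B = 0: 369 - q_B - (1/2)(q_E) = 0.
Echo's first-order condition: 320 - q_E - (1/2)(q_B) = 0.
So q_B = (369 - (1/2)q_E) and q_E = (320 - (1/2)q_B).
Substituting one into the other gives q_B = 836/3 and q_E = 542/3.
Price P = 425 - (1/2)·(1378/3) = 586/3.
Borealis's profit: (586/3 - 56)·(836/3) - 348 = 38479.5556.

38479.56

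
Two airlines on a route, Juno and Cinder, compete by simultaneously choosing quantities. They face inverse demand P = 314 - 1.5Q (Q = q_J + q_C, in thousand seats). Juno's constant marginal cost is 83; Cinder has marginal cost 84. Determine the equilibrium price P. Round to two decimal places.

Juno's profit: π_J = (314 - 1.5Q)q_J - (83q_J). Setting ∂π_J/∂q_J = 0: 231 - 3q_J - (3/2)(q_C) = 0.
Cinder's first-order condition: 230 - 3q_C - (3/2)(q_J) = 0.
Best responses: q_J = (231 - (3/2)q_C)/3, q_C = (230 - (3/2)q_J)/3.
Solving the pair: q_J = 464/9, q_C = 458/9.
Total output Q = 922/9, so price P = 314 - (3/2)·(922/9) = 481/3.

160.33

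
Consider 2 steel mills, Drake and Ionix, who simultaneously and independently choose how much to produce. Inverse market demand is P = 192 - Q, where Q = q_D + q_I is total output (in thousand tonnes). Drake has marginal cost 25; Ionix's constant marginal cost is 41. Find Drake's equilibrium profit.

3721

Drake's profit: π_D = (192 - Q)q_D - (25q_D). Setting ∂π_D/∂q_D = 0: 167 - 2q_D - (q_I) = 0.
Ionix's profit: π_I = (192 - Q)q_I - (41q_I). Setting ∂π_I/∂q_I = 0: 151 - 2q_I - (q_D) = 0.
Rearranging gives the reaction functions q_D = (167 - q_I)/2 and q_I = (151 - q_D)/2.
Solving the pair: q_D = 61, q_I = 45.
Price P = 192 - 106 = 86.
Drake's profit: (86 - 25)·61 = 3721.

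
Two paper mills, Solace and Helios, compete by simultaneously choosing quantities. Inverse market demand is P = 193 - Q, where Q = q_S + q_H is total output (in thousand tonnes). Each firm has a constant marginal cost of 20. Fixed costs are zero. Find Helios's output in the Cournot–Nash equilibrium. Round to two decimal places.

Each firm earns π_i = (193 - Q)q_i - 20q_i.
Setting ∂π_i/∂q_i = 0 with rivals' quantities fixed: 173 - 2q_i - q_j = 0.
With identical firms every q_j equals q_i, so q_j = q_i and 173 = 3q_i, giving q_i = 173/3.

57.67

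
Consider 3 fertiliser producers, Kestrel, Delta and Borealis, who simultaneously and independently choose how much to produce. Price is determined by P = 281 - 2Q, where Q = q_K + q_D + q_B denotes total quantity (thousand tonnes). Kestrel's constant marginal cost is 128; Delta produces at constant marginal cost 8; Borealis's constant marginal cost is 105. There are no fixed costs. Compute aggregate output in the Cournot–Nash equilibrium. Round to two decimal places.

75.25

Kestrel's profit: π_K = (281 - 2Q)q_K - (128q_K). Setting ∂π_K/∂q_K = 0: 153 - 4q_K - 2(q_D + q_B) = 0.
Delta's profit: π_D = (281 - 2Q)q_D - (8q_D). Setting ∂π_D/∂q_D = 0: 273 - 4q_D - 2(q_K + q_B) = 0.
Borealis's first-order condition: 176 - 4q_B - 2(q_K + q_D) = 0.
Summing all 3 equations gives 602 − 8Q = 0, hence Q = 301/4.
Back-substituting: q_K = (153 − 301/2)/2 = 5/4, q_D = (273 − 301/2)/2 = 245/4, q_B = (176 − 301/2)/2 = 51/4.
Total output Q = 5/4 + 245/4 + 51/4 = 301/4.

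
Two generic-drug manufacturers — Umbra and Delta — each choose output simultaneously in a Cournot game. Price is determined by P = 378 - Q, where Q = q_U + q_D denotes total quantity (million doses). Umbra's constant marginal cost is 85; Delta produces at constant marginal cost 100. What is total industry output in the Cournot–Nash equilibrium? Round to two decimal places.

190.33

Umbra's profit: π_U = (378 - Q)q_U - (85q_U). Setting ∂π_U/∂q_U = 0: 293 - 2q_U - (q_D) = 0.
Delta's profit: π_D = (378 - Q)q_D - (100q_D). Setting ∂π_D/∂q_D = 0: 278 - 2q_D - (q_U) = 0.
So q_U = (293 - q_D)/2 and q_D = (278 - q_U)/2.
Substituting one into the other gives q_U = 308/3 and q_D = 263/3.
Total output Q = 308/3 + 263/3 = 571/3.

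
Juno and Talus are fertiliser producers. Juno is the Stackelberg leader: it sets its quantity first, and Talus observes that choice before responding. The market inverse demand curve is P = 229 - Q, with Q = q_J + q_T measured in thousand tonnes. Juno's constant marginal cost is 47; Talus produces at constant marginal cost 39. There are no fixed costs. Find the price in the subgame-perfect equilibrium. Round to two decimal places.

Solve by backward induction. Given q_J, the follower Talus maximises π_T = (229 - q_J - q_T)q_T - 39q_T.
∂π_T/∂q_T = 190 - q_J - 2q_T = 0 gives the reaction function q_T = (190 - q_J)/2.
Juno substitutes q_T(q_J) into its own profit: π_J = q_J(229 - q_J - (190 - q_J)/2) - 47q_J = (134 - (1/2)q_J)q_J - 47q_J.
Leader FOC: 87 - q_J = 0, so q_J = 87.
Then q_T = (190 - 87)/2 = 103/2.
Total output Q = 277/2, so price P = 229 - 277/2 = 181/2.

90.50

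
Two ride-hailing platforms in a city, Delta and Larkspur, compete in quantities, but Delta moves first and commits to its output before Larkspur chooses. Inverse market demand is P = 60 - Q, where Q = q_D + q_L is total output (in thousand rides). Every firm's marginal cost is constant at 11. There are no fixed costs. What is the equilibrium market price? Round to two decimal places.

The follower Larkspur best-responds to any q_D: π_L = (60 - Q)q_L - 11q_L.
Setting the follower's marginal profit to zero, 49 - q_D - 2q_L = 0, i.e. q_L = (49 - q_D)/2.
The leader anticipates this reaction. Substituting into P = 60 - Q gives P = 71/2 - (1/2)q_D, so π_D = (71/2 - (1/2)q_D)q_D - 11q_D.
Leader FOC: 49/2 - q_D = 0, so q_D = 49/2.
Then q_L = (49 - 49/2)/2 = 49/4.
Total output Q = 147/4, so price P = 60 - 147/4 = 93/4.

23.25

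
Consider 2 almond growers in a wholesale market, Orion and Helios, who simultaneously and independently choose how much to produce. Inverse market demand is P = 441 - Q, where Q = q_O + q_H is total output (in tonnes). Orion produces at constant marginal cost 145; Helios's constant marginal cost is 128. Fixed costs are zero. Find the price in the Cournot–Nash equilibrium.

238

Orion's profit: π_O = (441 - Q)q_O - (145q_O). Setting ∂π_O/∂q_O = 0: 296 - 2q_O - (q_H) = 0.
Helios's first-order condition: 313 - 2q_H - (q_O) = 0.
Rearranging gives the reaction functions q_O = (296 - q_H)/2 and q_H = (313 - q_O)/2.
Solving the pair: q_O = 93, q_H = 110.
Total output Q = 203, so price P = 441 - 203 = 238.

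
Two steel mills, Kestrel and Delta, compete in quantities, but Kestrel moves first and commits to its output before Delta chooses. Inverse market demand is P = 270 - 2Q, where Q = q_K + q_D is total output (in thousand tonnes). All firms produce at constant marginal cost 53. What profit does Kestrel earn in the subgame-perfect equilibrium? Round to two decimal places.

2943.06

The follower Delta best-responds to any q_K: π_D = (270 - 2Q)q_D - 53q_D.
Setting the follower's marginal profit to zero, 217 - 2q_K - 4q_D = 0, i.e. q_D = (217 - 2q_K)/4.
Kestrel substitutes q_D(q_K) into its own profit: π_K = q_K(270 - 2q_K - (217 - 2q_K)/2) - 53q_K = (323/2 - q_K)q_K - 53q_K.
Leader FOC: 217/2 - 2q_K = 0, so q_K = 217/4.
Then q_D = (217 - 2·(217/4))/4 = 217/8.
Price P = 270 - 2·(651/8) = 429/4.
Kestrel's profit: (429/4 - 53)·(217/4) = 2943.0625.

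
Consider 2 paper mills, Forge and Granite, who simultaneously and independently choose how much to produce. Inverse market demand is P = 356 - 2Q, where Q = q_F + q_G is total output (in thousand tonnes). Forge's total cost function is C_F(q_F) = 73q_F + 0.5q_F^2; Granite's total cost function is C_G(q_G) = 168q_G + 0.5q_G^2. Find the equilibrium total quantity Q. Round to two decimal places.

Forge's profit: π_F = (356 - 2Q)q_F - (73q_F + (1/2)q_F²). Setting ∂π_F/∂q_F = 0: 283 - 5q_F - 2(q_G) = 0.
Granite's first-order condition: 188 - 5q_G - 2(q_F) = 0.
Best responses: q_F = (283 - 2q_G)/5, q_G = (188 - 2q_F)/5.
Substituting one into the other gives q_F = 1039/21 and q_G = 374/21.
Total output Q = 1039/21 + 374/21 = 471/7.

67.29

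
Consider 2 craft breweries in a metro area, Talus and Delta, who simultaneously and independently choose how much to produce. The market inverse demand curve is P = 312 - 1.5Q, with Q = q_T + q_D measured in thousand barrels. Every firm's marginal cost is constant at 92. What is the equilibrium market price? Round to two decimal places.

Each firm earns π_i = (312 - 1.5Q)q_i - 92q_i.
Setting ∂π_i/∂q_i = 0 with rivals' quantities fixed: 220 - 3q_i - (3/2)q_j = 0.
With identical firms every q_j equals q_i, so q_j = q_i and 220 = (9/2)q_i, giving q_i = 440/9.
Total output Q = 880/9, so price P = 312 - (3/2)·(880/9) = 496/3.

165.33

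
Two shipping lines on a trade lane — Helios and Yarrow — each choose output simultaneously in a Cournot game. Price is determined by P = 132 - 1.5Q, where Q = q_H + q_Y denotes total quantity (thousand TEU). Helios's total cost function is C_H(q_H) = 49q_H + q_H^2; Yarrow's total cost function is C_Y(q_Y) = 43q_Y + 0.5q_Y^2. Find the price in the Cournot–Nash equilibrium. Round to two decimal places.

88.14

Helios's profit: π_H = (132 - 1.5Q)q_H - (49q_H + q_H²). Setting ∂π_H/∂q_H = 0: 83 - 5q_H - (3/2)(q_Y) = 0.
Yarrow's first-order condition: 89 - 4q_Y - (3/2)(q_H) = 0.
So q_H = (83 - (3/2)q_Y)/5 and q_Y = (89 - (3/2)q_H)/4.
Solving the pair: q_H = 794/71, q_Y = 1282/71.
Total output Q = 29.2394, so price P = 132 - (3/2)·29.2394 = 88.1408.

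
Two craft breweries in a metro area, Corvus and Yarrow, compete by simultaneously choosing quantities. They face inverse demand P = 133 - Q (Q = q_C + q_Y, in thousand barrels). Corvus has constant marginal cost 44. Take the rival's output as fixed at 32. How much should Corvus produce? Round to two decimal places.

28.50

With the rival's output fixed at 32, Corvus's profit is π_C = (133 - 32 - q_C)q_C - (44q_C) = (101 - q_C)q_C - (44q_C).
∂π_C/∂q_C = 57 - 2q_C = 0, so q_C = 57/2.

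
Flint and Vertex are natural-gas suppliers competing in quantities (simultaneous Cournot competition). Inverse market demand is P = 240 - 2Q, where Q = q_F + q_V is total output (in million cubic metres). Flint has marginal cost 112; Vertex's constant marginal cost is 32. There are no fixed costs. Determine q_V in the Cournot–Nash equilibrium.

48

Flint's profit: π_F = (240 - 2Q)q_F - (112q_F). Setting ∂π_F/∂q_F = 0: 128 - 4q_F - 2(q_V) = 0.
Vertex's profit: π_V = (240 - 2Q)q_V - (32q_V). Setting ∂π_V/∂q_V = 0: 208 - 4q_V - 2(q_F) = 0.
Best responses: q_F = (128 - 2q_V)/4, q_V = (208 - 2q_F)/4.
Substituting one into the other gives q_F = 8 and q_V = 48.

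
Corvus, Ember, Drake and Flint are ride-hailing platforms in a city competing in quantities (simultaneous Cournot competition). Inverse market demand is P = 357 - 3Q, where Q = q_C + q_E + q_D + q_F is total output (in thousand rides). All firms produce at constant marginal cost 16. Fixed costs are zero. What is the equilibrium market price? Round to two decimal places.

Each firm earns π_i = (357 - 3Q)q_i - 16q_i.
First-order condition (treating rivals' output as given): 341 - 6q_i - 3·Σ_{j≠i} q_j = 0.
With identical firms every q_j equals q_i, so Σ_{j≠i} q_j = 3q_i and 341 = 15q_i, giving q_i = 341/15.
Total output Q = 1364/15, so price P = 357 - 3·(1364/15) = 421/5.

84.20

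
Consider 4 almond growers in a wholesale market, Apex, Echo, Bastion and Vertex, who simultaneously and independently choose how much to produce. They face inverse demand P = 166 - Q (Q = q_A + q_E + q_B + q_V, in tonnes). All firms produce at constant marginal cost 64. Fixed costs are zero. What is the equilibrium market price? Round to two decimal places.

Each firm earns π_i = (166 - Q)q_i - 64q_i.
Setting ∂π_i/∂q_i = 0 with rivals' quantities fixed: 102 - 2q_i - Σ_{j≠i} q_j = 0.
With identical firms every q_j equals q_i, so Σ_{j≠i} q_j = 3q_i and 102 = 5q_i, giving q_i = 102/5.
Total output Q = 408/5, so price P = 166 - 408/5 = 422/5.

84.40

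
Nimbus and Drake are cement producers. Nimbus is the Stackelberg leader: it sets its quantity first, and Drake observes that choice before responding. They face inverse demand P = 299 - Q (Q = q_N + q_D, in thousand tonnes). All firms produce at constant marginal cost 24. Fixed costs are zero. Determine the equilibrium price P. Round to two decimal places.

Solve by backward induction. Given q_N, the follower Drake maximises π_D = (299 - q_N - q_D)q_D - 24q_D.
∂π_D/∂q_D = 275 - q_N - 2q_D = 0 gives the reaction function q_D = (275 - q_N)/2.
Nimbus substitutes q_D(q_N) into its own profit: π_N = q_N(299 - q_N - (275 - q_N)/2) - 24q_N = (323/2 - (1/2)q_N)q_N - 24q_N.
Leader FOC: 275/2 - q_N = 0, so q_N = 275/2.
Then q_D = (275 - 275/2)/2 = 275/4.
Total output Q = 825/4, so price P = 299 - 825/4 = 371/4.

92.75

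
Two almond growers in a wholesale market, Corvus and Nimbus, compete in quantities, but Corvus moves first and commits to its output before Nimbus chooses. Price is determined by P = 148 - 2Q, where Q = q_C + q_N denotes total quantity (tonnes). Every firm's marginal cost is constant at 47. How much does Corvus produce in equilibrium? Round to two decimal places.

The follower Nimbus best-responds to any q_C: π_N = (148 - 2Q)q_N - 47q_N.
Follower FOC: 101 - 2q_C - 4q_N = 0, so q_N(q_C) = (101 - 2q_C)/4.
Corvus substitutes q_N(q_C) into its own profit: π_C = q_C(148 - 2q_C - (101 - 2q_C)/2) - 47q_C = (195/2 - q_C)q_C - 47q_C.
Maximising: ∂π_C/∂q_C = 101/2 - 2q_C = 0, giving q_C = 101/4.
Then q_N = (101 - 2·(101/4))/4 = 101/8.

25.25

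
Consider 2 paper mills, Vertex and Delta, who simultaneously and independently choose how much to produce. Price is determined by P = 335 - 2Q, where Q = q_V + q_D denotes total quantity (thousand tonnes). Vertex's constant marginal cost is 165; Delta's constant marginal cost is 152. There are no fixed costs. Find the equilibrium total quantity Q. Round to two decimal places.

58.83

Vertex's profit: π_V = (335 - 2Q)q_V - (165q_V). Setting ∂π_V/∂q_V = 0: 170 - 4q_V - 2(q_D) = 0.
Delta's profit: π_D = (335 - 2Q)q_D - (152q_D). Setting ∂π_D/∂q_D = 0: 183 - 4q_D - 2(q_V) = 0.
So q_V = (170 - 2q_D)/4 and q_D = (183 - 2q_V)/4.
Substituting one into the other gives q_V = 157/6 and q_D = 98/3.
Total output Q = 157/6 + 98/3 = 353/6.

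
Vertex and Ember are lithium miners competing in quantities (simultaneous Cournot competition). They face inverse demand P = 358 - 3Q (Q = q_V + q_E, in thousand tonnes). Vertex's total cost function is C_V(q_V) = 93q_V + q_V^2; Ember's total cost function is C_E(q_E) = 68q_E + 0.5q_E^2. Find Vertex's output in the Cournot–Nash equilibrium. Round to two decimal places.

20.96

Vertex's profit: π_V = (358 - 3Q)q_V - (93q_V + q_V²). Setting ∂π_V/∂q_V = 0: 265 - 8q_V - 3(q_E) = 0.
Ember's first-order condition: 290 - 7q_E - 3(q_V) = 0.
Best responses: q_V = (265 - 3q_E)/8, q_E = (290 - 3q_V)/7.
Solving the pair: q_V = 985/47, q_E = 1525/47.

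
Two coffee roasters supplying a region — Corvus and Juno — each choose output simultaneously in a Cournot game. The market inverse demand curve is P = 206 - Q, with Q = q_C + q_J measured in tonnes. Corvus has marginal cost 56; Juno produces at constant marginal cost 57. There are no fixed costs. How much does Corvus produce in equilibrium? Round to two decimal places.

50.33

Corvus's profit: π_C = (206 - Q)q_C - (56q_C). Setting ∂π_C/∂q_C = 0: 150 - 2q_C - (q_J) = 0.
Juno's profit: π_J = (206 - Q)q_J - (57q_J). Setting ∂π_J/∂q_J = 0: 149 - 2q_J - (q_C) = 0.
Best responses: q_C = (150 - q_J)/2, q_J = (149 - q_C)/2.
Substituting one into the other gives q_C = 151/3 and q_J = 148/3.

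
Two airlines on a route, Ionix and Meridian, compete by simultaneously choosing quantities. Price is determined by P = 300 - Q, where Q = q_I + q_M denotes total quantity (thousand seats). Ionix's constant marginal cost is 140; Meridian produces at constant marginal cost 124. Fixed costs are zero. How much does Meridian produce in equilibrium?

64

Ionix's profit: π_I = (300 - Q)q_I - (140q_I). Setting ∂π_I/∂q_I = 0: 160 - 2q_I - (q_M) = 0.
Meridian's first-order condition: 176 - 2q_M - (q_I) = 0.
Best responses: q_I = (160 - q_M)/2, q_M = (176 - q_I)/2.
Solving the pair: q_I = 48, q_M = 64.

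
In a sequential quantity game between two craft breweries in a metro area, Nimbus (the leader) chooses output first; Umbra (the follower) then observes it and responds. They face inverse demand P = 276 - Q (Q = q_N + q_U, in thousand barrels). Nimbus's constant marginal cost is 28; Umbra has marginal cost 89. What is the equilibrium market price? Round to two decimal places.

105.25

Solve by backward induction. Given q_N, the follower Umbra maximises π_U = (276 - q_N - q_U)q_U - 89q_U.
Follower FOC: 187 - q_N - 2q_U = 0, so q_U(q_N) = (187 - q_N)/2.
The leader anticipates this reaction. Substituting into P = 276 - Q gives P = 365/2 - (1/2)q_N, so π_N = (365/2 - (1/2)q_N)q_N - 28q_N.
Maximising: ∂π_N/∂q_N = 309/2 - q_N = 0, giving q_N = 309/2.
Then q_U = (187 - 309/2)/2 = 65/4.
Total output Q = 683/4, so price P = 276 - 683/4 = 421/4.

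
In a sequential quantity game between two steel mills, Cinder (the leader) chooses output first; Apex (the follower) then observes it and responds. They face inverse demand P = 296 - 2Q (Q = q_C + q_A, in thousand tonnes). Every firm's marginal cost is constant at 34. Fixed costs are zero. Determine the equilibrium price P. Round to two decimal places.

99.50

Solve by backward induction. Given q_C, the follower Apex maximises π_A = (296 - 2q_C - 2q_A)q_A - 34q_A.
Follower FOC: 262 - 2q_C - 4q_A = 0, so q_A(q_C) = (262 - 2q_C)/4.
Cinder substitutes q_A(q_C) into its own profit: π_C = q_C(296 - 2q_C - (262 - 2q_C)/2) - 34q_C = (165 - q_C)q_C - 34q_C.
Maximising: ∂π_C/∂q_C = 131 - 2q_C = 0, giving q_C = 131/2.
Then q_A = (262 - 2·(131/2))/4 = 131/4.
Total output Q = 393/4, so price P = 296 - 2·(393/4) = 199/2.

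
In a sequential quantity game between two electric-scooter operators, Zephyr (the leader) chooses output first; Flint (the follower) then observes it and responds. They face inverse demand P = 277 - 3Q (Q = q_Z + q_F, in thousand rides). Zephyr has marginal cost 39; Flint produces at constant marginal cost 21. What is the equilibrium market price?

The follower Flint best-responds to any q_Z: π_F = (277 - 3Q)q_F - 21q_F.
∂π_F/∂q_F = 256 - 3q_Z - 6q_F = 0 gives the reaction function q_F = (256 - 3q_Z)/6.
The leader anticipates this reaction. Substituting into P = 277 - 3Q gives P = 149 - (3/2)q_Z, so π_Z = (149 - (3/2)q_Z)q_Z - 39q_Z.
Leader FOC: 110 - 3q_Z = 0, so q_Z = 110/3.
Then q_F = (256 - 3·(110/3))/6 = 73/3.
Total output Q = 61, so price P = 277 - 3·61 = 94.

94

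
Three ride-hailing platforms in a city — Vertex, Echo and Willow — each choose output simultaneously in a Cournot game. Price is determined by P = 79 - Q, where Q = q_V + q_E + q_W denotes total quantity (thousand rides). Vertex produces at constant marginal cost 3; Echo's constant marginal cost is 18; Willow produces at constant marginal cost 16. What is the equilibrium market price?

Vertex's profit: π_V = (79 - Q)q_V - (3q_V). Setting ∂π_V/∂q_V = 0: 76 - 2q_V - (q_E + q_W) = 0.
Echo's profit: π_E = (79 - Q)q_E - (18q_E). Setting ∂π_E/∂q_E = 0: 61 - 2q_E - (q_V + q_W) = 0.
Willow's first-order condition: 63 - 2q_W - (q_V + q_E) = 0.
Summing all 3 equations gives 200 − 4Q = 0, hence Q = 50.
Back-substituting: q_V = (76 − 50) = 26, q_E = (61 − 50) = 11, q_W = (63 − 50) = 13.
Total output Q = 50, so price P = 79 - 50 = 29.

29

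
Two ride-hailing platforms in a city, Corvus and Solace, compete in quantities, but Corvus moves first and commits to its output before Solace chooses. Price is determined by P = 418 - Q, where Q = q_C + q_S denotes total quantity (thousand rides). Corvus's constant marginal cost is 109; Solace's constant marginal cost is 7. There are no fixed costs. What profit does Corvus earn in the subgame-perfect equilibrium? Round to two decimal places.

5356.13

The follower Solace best-responds to any q_C: π_S = (418 - Q)q_S - 7q_S.
∂π_S/∂q_S = 411 - q_C - 2q_S = 0 gives the reaction function q_S = (411 - q_C)/2.
Corvus substitutes q_S(q_C) into its own profit: π_C = q_C(418 - q_C - (411 - q_C)/2) - 109q_C = (425/2 - (1/2)q_C)q_C - 109q_C.
Leader FOC: 207/2 - q_C = 0, so q_C = 207/2.
Then q_S = (411 - 207/2)/2 = 615/4.
Price P = 418 - 1029/4 = 643/4.
Corvus's profit: (643/4 - 109)·(207/2) = 5356.1250.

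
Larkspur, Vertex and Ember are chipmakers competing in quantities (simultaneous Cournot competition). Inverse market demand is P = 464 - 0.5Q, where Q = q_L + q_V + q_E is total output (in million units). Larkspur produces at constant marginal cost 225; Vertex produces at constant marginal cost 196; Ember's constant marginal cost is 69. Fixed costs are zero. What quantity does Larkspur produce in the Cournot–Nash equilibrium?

27

Larkspur's profit: π_L = (464 - 0.5Q)q_L - (225q_L). Setting ∂π_L/∂q_L = 0: 239 - q_L - (1/2)(q_V + q_E) = 0.
Vertex's profit: π_V = (464 - 0.5Q)q_V - (196q_V). Setting ∂π_V/∂q_V = 0: 268 - q_V - (1/2)(q_L + q_E) = 0.
Ember's first-order condition: 395 - q_E - (1/2)(q_L + q_V) = 0.
Adding the 3 conditions: 902 − Q − Q = 0, i.e. Q = 451.
Back-substituting: q_L = (239 − 451/2)/(1/2) = 27, q_V = (268 − 451/2)/(1/2) = 85, q_E = (395 − 451/2)/(1/2) = 339.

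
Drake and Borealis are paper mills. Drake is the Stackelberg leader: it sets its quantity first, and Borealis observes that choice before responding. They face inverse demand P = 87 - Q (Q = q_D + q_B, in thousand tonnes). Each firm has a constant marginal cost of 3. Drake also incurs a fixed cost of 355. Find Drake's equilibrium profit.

The follower Borealis best-responds to any q_D: π_B = (87 - Q)q_B - 3q_B.
Follower FOC: 84 - q_D - 2q_B = 0, so q_B(q_D) = (84 - q_D)/2.
Drake substitutes q_B(q_D) into its own profit: π_D = q_D(87 - q_D - (84 - q_D)/2) - 3q_D = (45 - (1/2)q_D)q_D - 3q_D.
The leader's first-order condition 42 - q_D = 0 yields q_D = 42.
Then q_B = (84 - 42)/2 = 21.
Price P = 87 - 63 = 24.
Drake's profit: (24 - 3)·42 - 355 = 527.

527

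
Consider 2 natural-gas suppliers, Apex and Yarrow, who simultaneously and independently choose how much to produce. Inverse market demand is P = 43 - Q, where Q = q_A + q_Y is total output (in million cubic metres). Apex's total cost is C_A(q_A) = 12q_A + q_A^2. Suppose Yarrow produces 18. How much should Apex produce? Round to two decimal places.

3.25

With the rival's output fixed at 18, Apex's profit is π_A = (43 - 18 - q_A)q_A - (12q_A + q_A²) = (25 - q_A)q_A - (12q_A + q_A²).
∂π_A/∂q_A = 13 - 4q_A = 0, so q_A = 13/4.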